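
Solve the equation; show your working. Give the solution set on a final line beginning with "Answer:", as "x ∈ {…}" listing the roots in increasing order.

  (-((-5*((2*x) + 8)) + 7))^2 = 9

Step 1. [(-((-5*((2*x) + 8)) + 7))^2 = 9] LHS squared, RHS 9 ≥ 0: apply √ (±). So sqrt: -((-5*((2*x) + 8)) + 7) = 3 or -3.
Step 2. [-((-5*((2*x) + 8)) + 7) = 3 or -3] leading − — multiply by −1, so neg: (-5*((2*x) + 8)) + 7 = -3 or 3.
Step 3. [(-5*((2*x) + 8)) + 7 = -3 or 3] subtract 7: x sits inside (… + 7) ⇒ sub: -5*((2*x) + 8) = -10 or -4.
Step 4. [-5*((2*x) + 8) = -10 or -4] LHS = -5·(…); ÷-5 both sides, so div: (2*x) + 8 = 2 or 4/5.
Step 5. [(2*x) + 8 = 2 or 4/5] subtract 8: x sits inside (… + 8). So sub: 2*x = -6 or -36/5.
Step 6. [2*x = -6 or -36/5] 2·(inner) — divide through by 2 ⇒ div: x = -3 or -18/5.

Answer: x ∈ {-18/5, -3}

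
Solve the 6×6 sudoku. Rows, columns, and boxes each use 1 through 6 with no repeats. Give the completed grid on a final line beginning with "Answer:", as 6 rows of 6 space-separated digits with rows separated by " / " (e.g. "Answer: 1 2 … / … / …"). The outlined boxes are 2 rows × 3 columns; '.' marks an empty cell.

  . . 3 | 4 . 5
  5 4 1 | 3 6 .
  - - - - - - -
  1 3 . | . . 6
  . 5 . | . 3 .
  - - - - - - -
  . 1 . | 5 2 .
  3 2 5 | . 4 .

Step 1. [r3c3∈{2,4}] row 3 places 4 nowhere but r3c3, so r3c3=4.
Step 2. [r4c3∈{2,6}] in col 3, 2 fits only at r4c3, so r4c3=2.
Step 3. [r4c1∈{6}] r4c1 has the single candidate 6, so r4c1=6.
Step 4. [r4c4∈{1}] r4c4's peers cover all but 1 ⇒ r4c4=1.
Step 5. [r6c4∈{6}] r6c4 is down to just 6 ⇒ r6c4=6.
Step 6. [r1c2∈{6}] r1c2's peers cover all but 6 ⇒ r1c2=6.
Step 7. [r5c6∈{3}] r5c6's peers cover all but 3, so r5c6=3.
Step 8. [r3c4∈{2}] r3c4 is down to just 2. So r3c4=2.
Step 9. [r3c5∈{5}] only 5 remains possible at r3c5. So r3c5=5.
Step 10. [r6c6∈{1}] r6c6 has the single candidate 1, so r6c6=1.
Step 11. [r4c6∈{4}] only 4 remains possible at r4c6, so r4c6=4.
Step 12. [r2c6∈{2}] r2c6's peers cover all but 2. So r2c6=2.
Step 13. [r5c3∈{6}] r5c3 has the single candidate 6. So r5c3=6.
Step 14. [r1c1∈{2}] r1c1 is down to just 2, so r1c1=2.
Step 15. [r1c5∈{1}] only 1 remains possible at r1c5, so r1c5=1.
Step 16. [r5c1∈{4}] only 4 remains possible at r5c1, so r5c1=4.

Answer: 2 6 3 4 1 5 / 5 4 1 3 6 2 / 1 3 4 2 5 6 / 6 5 2 1 3 4 / 4 1 6 5 2 3 / 3 2 5 6 4 1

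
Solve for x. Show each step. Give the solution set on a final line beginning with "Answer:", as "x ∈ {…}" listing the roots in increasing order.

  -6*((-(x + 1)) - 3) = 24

Step 1. [-6*((-(x + 1)) - 3) = 24] -6·(inner) — divide through by -6. So div: (-(x + 1)) - 3 = -4.
Step 2. [(-(x + 1)) - 3 = -4] peel the -3: add 3 from each side, so sub: -(x + 1) = -1.
Step 3. [-(x + 1) = -1] LHS negated; negate both sides, so neg: x + 1 = 1.
Step 4. [x + 1 = 1] 1 comes off first (subtract 1). So sub: x = 0.

Answer: x ∈ {0}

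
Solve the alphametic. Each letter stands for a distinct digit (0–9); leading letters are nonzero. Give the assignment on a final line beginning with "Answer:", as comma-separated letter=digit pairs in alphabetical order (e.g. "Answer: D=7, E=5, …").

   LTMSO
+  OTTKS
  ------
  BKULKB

Step 1. [col 1: O + S ≡ B (mod 10)] several values work for O in column 1 (O + S ≡ B (mod 10), carry-in 0); try O=2, so O=2.
Step 2. [col 1: O + S ≡ B (mod 10)] no forcing yet in column 1 (carry-in 0); S=9 is free and consistent — try it ⇒ S=9.
Step 3. [col 1: O + S ≡ B (mod 10)] from column 1 (O=2, S=9, carry-in 0, digits 2,9 already taken and all letters distinct): B must equal 1 ⇒ B=1.
Step 4. [col 2: S + K ≡ K (mod 10)] K=0 is one option consistent with column 2 (S + K ≡ K (mod 10), carry-in 1) — take it ⇒ K=0.
Step 5. [col 3: M + T ≡ L (mod 10)] column 3 (M + T ≡ L (mod 10), carry-in 1) doesn't pin T yet; pick T=3 and continue, so T=3.
Step 6. [col 3: M + T ≡ L (mod 10)] from column 3 (T=3, carry-in 1, digits 0,1,2,3,9 already taken and all letters distinct): L must equal 8. So L=8.
Step 7. [col 3: M + T ≡ L (mod 10)] column 3: given T=3, L=8, carry-in 1, and digits 0,1,2,3,8,9 already taken and all letters distinct, M+T≡L (mod 10) forces M=4, so M=4.
Step 8. [col 4: T + T ≡ U (mod 10)] column 4: given T=3, carry-in 0, and digits 0,1,2,3,4,8,9 already taken and all letters distinct, T+T≡U (mod 10) forces U=6. So U=6.

Answer: B=1, K=0, L=8, M=4, O=2, S=9, T=3, U=6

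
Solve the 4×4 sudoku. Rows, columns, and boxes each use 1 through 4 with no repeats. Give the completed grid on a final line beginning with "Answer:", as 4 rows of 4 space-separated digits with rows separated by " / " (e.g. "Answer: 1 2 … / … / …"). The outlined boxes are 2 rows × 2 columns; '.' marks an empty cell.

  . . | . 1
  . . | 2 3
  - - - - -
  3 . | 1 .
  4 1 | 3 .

Step 1. [r3c2∈{2}] r3c2's peers cover all but 2 ⇒ r3c2=2.
Step 2. [r1c2∈{3,4}] across row 1, 3 lands solely at r1c2. So r1c2=3.
Step 3. [r3c4∈{4}] r3c4 is down to just 4. So r3c4=4.
Step 4. [r1c3∈{4}] r1c3's peers cover all but 4, so r1c3=4.
Step 5. [r1c1∈{2}] r1c1 is down to just 2 ⇒ r1c1=2.
Step 6. [r2c1∈{1}] r2c1 is down to just 1 ⇒ r2c1=1.
Step 7. [r2c2∈{4}] r2c2 has the single candidate 4, so r2c2=4.
Step 8. [r4c4∈{2}] only 2 remains possible at r4c4, so r4c4=2.

Answer: 2 3 4 1 / 1 4 2 3 / 3 2 1 4 / 4 1 3 2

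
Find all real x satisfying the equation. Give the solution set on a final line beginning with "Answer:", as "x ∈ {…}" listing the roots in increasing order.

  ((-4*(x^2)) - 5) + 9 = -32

Step 1. [((-4*(x^2)) - 5) + 9 = -32] 9 comes off first (subtract 9), so sub: (-4*(x^2)) - 5 = -41.
Step 2. [(-4*(x^2)) - 5 = -41] the outer -5 inverts by adding 5. So sub: -4*(x^2) = -36.
Step 3. [-4*(x^2) = -36] -4 out front; divide by -4. So div: x^2 = 9.
Step 4. [x^2 = 9] LHS squared, RHS 9 ≥ 0: apply √ (±) ⇒ sqrt: x = 3 or -3.

Answer: x ∈ {-3, 3}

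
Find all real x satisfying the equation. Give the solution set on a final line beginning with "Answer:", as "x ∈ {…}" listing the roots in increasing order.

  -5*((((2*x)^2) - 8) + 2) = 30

Step 1. [-5*((((2*x)^2) - 8) + 2) = 30] -5 out front; divide by -5 ⇒ div: (((2*x)^2) - 8) + 2 = -6.
Step 2. [(((2*x)^2) - 8) + 2 = -6] +2 is outermost — subtract 2 both sides ⇒ sub: ((2*x)^2) - 8 = -8.
Step 3. [((2*x)^2) - 8 = -8] -8 is outermost — add 8 both sides ⇒ sub: (2*x)^2 = 0.
Step 4. [(2*x)^2 = 0] 0 ≥ 0, LHS is (·)² — take ±√. So sqrt: 2*x = 0.
Step 5. [2*x = 0] LHS = 2·(…); ÷2 both sides. So div: x = 0.

Answer: x ∈ {0}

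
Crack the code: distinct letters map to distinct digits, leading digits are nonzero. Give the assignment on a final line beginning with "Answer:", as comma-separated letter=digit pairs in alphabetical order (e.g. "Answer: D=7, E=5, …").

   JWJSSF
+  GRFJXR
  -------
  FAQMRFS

Step 1. [col 1: F + R ≡ S (mod 10)] S=7 is one option consistent with column 1 (F + R ≡ S (mod 10), carry-in 0) — take it. So S=7.
Step 2. [col 1: F + R ≡ S (mod 10)] several values work for R in column 1 (F + R ≡ S (mod 10), carry-in 0); try R=6 ⇒ R=6.
Step 3. [col 1: F + R ≡ S (mod 10)] column 1: given R=6, S=7, carry-in 0, and digits 6,7 already taken and all letters distinct, F+R≡S (mod 10) forces F=1, so F=1.
Step 4. [col 2: S + X ≡ F (mod 10)] from column 2 (S=7, F=1, carry-in 0, digits 1,6,7 already taken and all letters distinct): X must equal 4 ⇒ X=4.
Step 5. [col 3: S + J ≡ R (mod 10)] column 3 reads S+J+carry(1)=R with S=7, R=6; with digits 1,4,6,7 already taken and all letters distinct, the only value for J is 8 ⇒ J=8.
Step 6. [col 4: J + F ≡ M (mod 10)] in column 4 we have J+F≡M with carry-in 1; given J=8, F=1 and digits 1,4,6,7,8 already taken and all letters distinct, that pins M to 0 ⇒ M=0.
Step 7. [col 5: W + R ≡ Q (mod 10)] column 5 (W + R ≡ Q (mod 10), carry-in 1) doesn't pin Q yet; pick Q=9 and continue ⇒ Q=9.
Step 8. [col 5: W + R ≡ Q (mod 10)] column 5 reads W+R+carry(1)=Q with R=6, Q=9; with digits 0,1,4,6,7,8,9 already taken and all letters distinct, the only value for W is 2 ⇒ W=2.
Step 9. [col 6: J + G ≡ A (mod 10)] from column 6 (J=8, carry-in 0, digits 0,1,2,4,6,7,8,9 already taken and all letters distinct): G must equal 5, so G=5.
Step 10. [col 6: J + G ≡ A (mod 10)] from column 6 (J=8, G=5, carry-in 0, digits 0,1,2,4,5,6,7,8,9 already taken and all letters distinct): A must equal 3. So A=3.

Answer: A=3, F=1, G=5, J=8, M=0, Q=9, R=6, S=7, W=2, X=4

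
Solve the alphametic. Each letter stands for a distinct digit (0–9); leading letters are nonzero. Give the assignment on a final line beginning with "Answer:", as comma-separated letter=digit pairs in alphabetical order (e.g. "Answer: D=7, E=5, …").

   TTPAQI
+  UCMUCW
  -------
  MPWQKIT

Step 1. [col 1: I + W ≡ T (mod 10)] several values work for I in column 1 (I + W ≡ T (mod 10), carry-in 0); try I=8. So I=8.
Step 2. [M] the sum has 7 digits but both addends have 6; that extra leading digit M is the final carry, namely 1. So M=1.
Step 3. [col 1: I + W ≡ T (mod 10)] T=7 is one option consistent with column 1 (I + W ≡ T (mod 10), carry-in 0) — take it, so T=7.
Step 4. [col 1: I + W ≡ T (mod 10)] column 1 reads I+W+carry(0)=T with I=8, T=7; with digits 1,7,8 already taken and all letters distinct, the only value for W is 9. So W=9.
Step 5. [col 2: Q + C ≡ I (mod 10)] column 2 (Q + C ≡ I (mod 10), carry-in 1) doesn't pin C yet; pick C=2 and continue. So C=2.
Step 6. [col 2: Q + C ≡ I (mod 10)] in column 2 we have Q+C≡I with carry-in 1; given C=2, I=8 and digits 1,2,7,8,9 already taken and all letters distinct, that pins Q to 5 ⇒ Q=5.
Step 7. [col 3: A + U ≡ K (mod 10)] column 3: given nothing yet, carry-in 0, and digits 1,2,5,7,8,9 already taken and all letters distinct, A+U≡K (mod 10) forces K=0, so K=0.
Step 8. [col 3: A + U ≡ K (mod 10)] several values work for U in column 3 (A + U ≡ K (mod 10), carry-in 0); try U=6, so U=6.
Step 9. [col 3: A + U ≡ K (mod 10)] column 3 reads A+U+carry(0)=K with U=6, K=0; with digits 0,1,2,5,6,7,8,9 already taken and all letters distinct, the only value for A is 4, so A=4.
Step 10. [col 4: P + M ≡ Q (mod 10)] column 4 reads P+M+carry(1)=Q with M=1, Q=5; with digits 0,1,2,4,5,6,7,8,9 already taken and all letters distinct, the only value for P is 3 ⇒ P=3.

Answer: A=4, C=2, I=8, K=0, M=1, P=3, Q=5, T=7, U=6, W=9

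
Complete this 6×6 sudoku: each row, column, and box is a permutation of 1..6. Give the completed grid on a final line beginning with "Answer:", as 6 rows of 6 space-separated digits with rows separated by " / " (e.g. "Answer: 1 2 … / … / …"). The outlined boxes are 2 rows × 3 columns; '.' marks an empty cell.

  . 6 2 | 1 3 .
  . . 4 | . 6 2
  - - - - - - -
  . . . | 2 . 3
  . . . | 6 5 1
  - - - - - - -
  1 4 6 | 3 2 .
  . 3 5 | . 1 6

Step 1. [r1c1∈{5}] r1c1's peers cover all but 5 ⇒ r1c1=5.
Step 2. [r4c1∈{2,3,4}] across row 4, 4 lands solely at r4c1. So r4c1=4.
Step 3. [r2c2∈{1}] nothing but 1 survives at r2c2 ⇒ r2c2=1.
Step 4. [r6c4∈{4}] r6c4 has the single candidate 4. So r6c4=4.
Step 5. [r3c2∈{5}] only 5 remains possible at r3c2 ⇒ r3c2=5.
Step 6. [r3c5∈{4}] nothing but 4 survives at r3c5. So r3c5=4.
Step 7. [r1c6∈{4}] r1c6's peers cover all but 4 ⇒ r1c6=4.
Step 8. [r2c4∈{5}] r2c4 is down to just 5 ⇒ r2c4=5.
Step 9. [r2c1∈{3}] only 3 remains possible at r2c1. So r2c1=3.
Step 10. [r5c6∈{5}] r5c6 is down to just 5. So r5c6=5.
Step 11. [r4c3∈{3}] only 3 remains possible at r4c3, so r4c3=3.
Step 12. [r6c1∈{2}] only 2 remains possible at r6c1, so r6c1=2.
Step 13. [r3c1∈{6}] r3c1's peers cover all but 6, so r3c1=6.
Step 14. [r4c2∈{2}] r4c2 is down to just 2 ⇒ r4c2=2.
Step 15. [r3c3∈{1}] nothing but 1 survives at r3c3 ⇒ r3c3=1.

Answer: 5 6 2 1 3 4 / 3 1 4 5 6 2 / 6 5 1 2 4 3 / 4 2 3 6 5 1 / 1 4 6 3 2 5 / 2 3 5 4 1 6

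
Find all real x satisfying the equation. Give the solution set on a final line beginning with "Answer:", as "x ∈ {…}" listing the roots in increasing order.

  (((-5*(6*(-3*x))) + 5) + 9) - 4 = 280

Step 1. [(((-5*(6*(-3*x))) + 5) + 9) - 4 = 280] -4 is outermost — add 4 both sides ⇒ sub: ((-5*(6*(-3*x))) + 5) + 9 = 284.
Step 2. [((-5*(6*(-3*x))) + 5) + 9 = 284] +9 is outermost — subtract 9 both sides. So sub: (-5*(6*(-3*x))) + 5 = 275.
Step 3. [(-5*(6*(-3*x))) + 5 = 275] -5 | LHS and -5 | 275: pull -5 out. So factor: (6*(-3*x)) - 1 = -55.
Step 4. [(6*(-3*x)) - 1 = -55] 1 comes off first (add 1) ⇒ sub: 6*(-3*x) = -54.
Step 5. [6*(-3*x) = -54] divide by the outer 6, so div: -3*x = -9.
Step 6. [-3*x = -9] divide by the outer -3 ⇒ div: x = 3.

Answer: x ∈ {3}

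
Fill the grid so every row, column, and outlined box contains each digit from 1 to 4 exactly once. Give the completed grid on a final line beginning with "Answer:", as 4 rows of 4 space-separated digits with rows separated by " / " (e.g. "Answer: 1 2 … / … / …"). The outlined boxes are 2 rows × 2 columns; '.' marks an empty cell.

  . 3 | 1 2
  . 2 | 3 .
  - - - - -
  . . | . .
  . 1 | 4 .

Step 1. [r1c1∈{4}] r1c1's peers cover all but 4, so r1c1=4.
Step 2. [r4c4∈{3}] r4c4 is down to just 3. So r4c4=3.
Step 3. [r3c3∈{2}] r3c3 is down to just 2 ⇒ r3c3=2.
Step 4. [r2c1∈{1}] nothing but 1 survives at r2c1. So r2c1=1.
Step 5. [r2c4∈{4}] r2c4 has the single candidate 4. So r2c4=4.
Step 6. [r3c2∈{4}] only 4 remains possible at r3c2 ⇒ r3c2=4.
Step 7. [r3c4∈{1}] nothing but 1 survives at r3c4. So r3c4=1.
Step 8. [r4c1∈{2}] nothing but 2 survives at r4c1. So r4c1=2.
Step 9. [r3c1∈{3}] r3c1 is down to just 3, so r3c1=3.

Answer: 4 3 1 2 / 1 2 3 4 / 3 4 2 1 / 2 1 4 3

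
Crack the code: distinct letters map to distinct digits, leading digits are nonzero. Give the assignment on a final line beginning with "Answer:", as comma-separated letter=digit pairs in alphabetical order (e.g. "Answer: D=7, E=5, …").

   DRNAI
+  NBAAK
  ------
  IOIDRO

Step 1. [col 1: I + K ≡ O (mod 10)] no forcing yet in column 1 (carry-in 0); I=1 is free and consistent — try it, so I=1.
Step 2. [col 1: I + K ≡ O (mod 10)] several values work for K in column 1 (I + K ≡ O (mod 10), carry-in 0); try K=9 ⇒ K=9.
Step 3. [col 1: I + K ≡ O (mod 10)] column 1: given I=1, K=9, carry-in 0, and digits 1,9 already taken and all letters distinct, I+K≡O (mod 10) forces O=0, so O=0.
Step 4. [col 2: A + A ≡ R (mod 10)] column 2 (A + A ≡ R (mod 10), carry-in 1) doesn't pin A yet; pick A=8 and continue. So A=8.
Step 5. [col 2: A + A ≡ R (mod 10)] column 2 reads A+A+carry(1)=R with A=8; with digits 0,1,8,9 already taken and all letters distinct, the only value for R is 7. So R=7.
Step 6. [col 3: N + A ≡ D (mod 10)] column 3 (N + A ≡ D (mod 10), carry-in 1) doesn't pin D yet; pick D=4 and continue, so D=4.
Step 7. [col 3: N + A ≡ D (mod 10)] column 3: given A=8, D=4, carry-in 1, and digits 0,1,4,7,8,9 already taken and all letters distinct, N+A≡D (mod 10) forces N=5 ⇒ N=5.
Step 8. [col 4: R + B ≡ I (mod 10)] column 4: given R=7, I=1, carry-in 1, and digits 0,1,4,5,7,8,9 already taken and all letters distinct, R+B≡I (mod 10) forces B=3, so B=3.

Answer: A=8, B=3, D=4, I=1, K=9, N=5, O=0, R=7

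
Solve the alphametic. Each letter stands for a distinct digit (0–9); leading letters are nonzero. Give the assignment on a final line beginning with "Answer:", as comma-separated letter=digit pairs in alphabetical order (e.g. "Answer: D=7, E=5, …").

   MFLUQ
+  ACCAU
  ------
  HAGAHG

Step 1. [col 1: Q + U ≡ G (mod 10)] Q=8 is one option consistent with column 1 (Q + U ≡ G (mod 10), carry-in 0) — take it. So Q=8.
Step 2. [col 1: Q + U ≡ G (mod 10)] G=2 is one option consistent with column 1 (Q + U ≡ G (mod 10), carry-in 0) — take it, so G=2.
Step 3. [H] H is the leading digit of a 6-digit sum of two 5-digit numbers; the final carry is exactly 1 ⇒ H=1.
Step 4. [col 1: Q + U ≡ G (mod 10)] from column 1 (Q=8, G=2, carry-in 0, digits 1,2,8 already taken and all letters distinct): U must equal 4 ⇒ U=4.
Step 5. [col 2: U + A ≡ H (mod 10)] column 2: given U=4, H=1, carry-in 1, and digits 1,2,4,8 already taken and all letters distinct, U+A≡H (mod 10) forces A=6. So A=6.
Step 6. [col 3: L + C ≡ A (mod 10)] C=5 is one option consistent with column 3 (L + C ≡ A (mod 10), carry-in 1) — take it, so C=5.
Step 7. [col 3: L + C ≡ A (mod 10)] column 3: given C=5, A=6, carry-in 1, and digits 1,2,4,5,6,8 already taken and all letters distinct, L+C≡A (mod 10) forces L=0 ⇒ L=0.
Step 8. [col 4: F + C ≡ G (mod 10)] in column 4 we have F+C≡G with carry-in 0; given C=5, G=2 and digits 0,1,2,4,5,6,8 already taken and all letters distinct, that pins F to 7, so F=7.
Step 9. [col 5: M + A ≡ A (mod 10)] in column 5 we have M+A≡A with carry-in 1; given A=6 and digits 0,1,2,4,5,6,7,8 already taken and all letters distinct, that pins M to 9. So M=9.

Answer: A=6, C=5, F=7, G=2, H=1, L=0, M=9, Q=8, U=4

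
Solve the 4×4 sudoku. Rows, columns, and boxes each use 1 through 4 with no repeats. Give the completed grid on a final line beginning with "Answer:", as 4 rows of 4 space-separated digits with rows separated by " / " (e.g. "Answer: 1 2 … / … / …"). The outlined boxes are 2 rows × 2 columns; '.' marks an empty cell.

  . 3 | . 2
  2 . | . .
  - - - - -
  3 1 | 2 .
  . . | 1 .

Step 1. [r2c2∈{4}] only 4 remains possible at r2c2, so r2c2=4.
Step 2. [r4c4∈{3,4}] row 4 places 3 nowhere but r4c4, so r4c4=3.
Step 3. [r1c1∈{1}] nothing but 1 survives at r1c1 ⇒ r1c1=1.
Step 4. [r2c4∈{1}] nothing but 1 survives at r2c4, so r2c4=1.
Step 5. [r2c3∈{3}] r2c3 has the single candidate 3. So r2c3=3.
Step 6. [r1c3∈{4}] only 4 remains possible at r1c3 ⇒ r1c3=4.
Step 7. [r4c2∈{2}] only 2 remains possible at r4c2, so r4c2=2.
Step 8. [r3c4∈{4}] nothing but 4 survives at r3c4 ⇒ r3c4=4.
Step 9. [r4c1∈{4}] r4c1's peers cover all but 4. So r4c1=4.

Answer: 1 3 4 2 / 2 4 3 1 / 3 1 2 4 / 4 2 1 3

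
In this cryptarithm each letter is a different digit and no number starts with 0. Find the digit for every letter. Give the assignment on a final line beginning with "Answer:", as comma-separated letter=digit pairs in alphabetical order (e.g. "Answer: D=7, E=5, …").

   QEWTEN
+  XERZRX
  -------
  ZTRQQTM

Step 1. [col 1: N + X ≡ M (mod 10)] column 1 (N + X ≡ M (mod 10), carry-in 0) doesn't pin N yet; pick N=8 and continue, so N=8.
Step 2. [col 1: N + X ≡ M (mod 10)] column 1 (N + X ≡ M (mod 10), carry-in 0) doesn't pin M yet; pick M=5 and continue, so M=5.
Step 3. [col 1: N + X ≡ M (mod 10)] in column 1 we have N+X≡M with carry-in 0; given N=8, M=5 and digits 5,8 already taken and all letters distinct, that pins X to 7. So X=7.
Step 4. [col 2: E + R ≡ T (mod 10)] column 2 (E + R ≡ T (mod 10), carry-in 1) doesn't pin E yet; pick E=6 and continue. So E=6.
Step 5. [col 2: E + R ≡ T (mod 10)] no forcing yet in column 2 (carry-in 1); T=0 is free and consistent — try it, so T=0.
Step 6. [col 2: E + R ≡ T (mod 10)] in column 2 we have E+R≡T with carry-in 1; given E=6, T=0 and digits 0,5,6,7,8 already taken and all letters distinct, that pins R to 3. So R=3.
Step 7. [col 3: T + Z ≡ Q (mod 10)] column 3: given T=0, carry-in 1, and digits 0,3,5,6,7,8 already taken and all letters distinct, T+Z≡Q (mod 10) forces Q=2 ⇒ Q=2.
Step 8. [col 3: T + Z ≡ Q (mod 10)] in column 3 we have T+Z≡Q with carry-in 1; given T=0, Q=2 and digits 0,2,3,5,6,7,8 already taken and all letters distinct, that pins Z to 1 ⇒ Z=1.
Step 9. [col 4: W + R ≡ Q (mod 10)] column 4 reads W+R+carry(0)=Q with R=3, Q=2; with digits 0,1,2,3,5,6,7,8 already taken and all letters distinct, the only value for W is 9. So W=9.

Answer: E=6, M=5, N=8, Q=2, R=3, T=0, W=9, X=7, Z=1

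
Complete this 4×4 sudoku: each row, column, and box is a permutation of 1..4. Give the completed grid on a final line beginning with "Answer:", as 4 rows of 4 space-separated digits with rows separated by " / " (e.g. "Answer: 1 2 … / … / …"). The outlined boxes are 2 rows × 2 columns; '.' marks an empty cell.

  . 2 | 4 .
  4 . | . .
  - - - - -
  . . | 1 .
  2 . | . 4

Step 1. [r3c1∈{3}] only 3 remains possible at r3c1 ⇒ r3c1=3.
Step 2. [r1c4∈{1,3}] row 1 places 3 nowhere but r1c4, so r1c4=3.
Step 3. [r2c4∈{1,2}] across col 4, 1 lands solely at r2c4 ⇒ r2c4=1.
Step 4. [r2c2∈{3}] nothing but 3 survives at r2c2, so r2c2=3.
Step 5. [r4c3∈{3}] r4c3 has the single candidate 3. So r4c3=3.
Step 6. [r3c4∈{2}] r3c4's peers cover all but 2. So r3c4=2.
Step 7. [r3c2∈{4}] only 4 remains possible at r3c2. So r3c2=4.
Step 8. [r2c3∈{2}] r2c3 has the single candidate 2 ⇒ r2c3=2.
Step 9. [r1c1∈{1}] r1c1's peers cover all but 1, so r1c1=1.
Step 10. [r4c2∈{1}] r4c2 has the single candidate 1. So r4c2=1.

Answer: 1 2 4 3 / 4 3 2 1 / 3 4 1 2 / 2 1 3 4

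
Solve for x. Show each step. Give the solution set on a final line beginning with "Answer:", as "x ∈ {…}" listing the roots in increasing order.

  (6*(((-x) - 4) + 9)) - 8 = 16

Step 1. [(6*(((-x) - 4) + 9)) - 8 = 16] peel the -8: add 8 from each side, so sub: 6*(((-x) - 4) + 9) = 24.
Step 2. [6*(((-x) - 4) + 9) = 24] divide by the outer 6. So div: ((-x) - 4) + 9 = 4.
Step 3. [((-x) - 4) + 9 = 4] 9 comes off first (subtract 9) ⇒ sub: (-x) - 4 = -5.
Step 4. [(-x) - 4 = -5] -4 is outermost — add 4 both sides ⇒ sub: -x = -1.
Step 5. [-x = -1] flip signs both sides ⇒ neg: x = 1.

Answer: x ∈ {1}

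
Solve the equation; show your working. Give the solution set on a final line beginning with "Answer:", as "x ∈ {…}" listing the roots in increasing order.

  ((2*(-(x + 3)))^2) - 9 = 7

Step 1. [((2*(-(x + 3)))^2) - 9 = 7] add 9: x sits inside (… - 9), so sub: (2*(-(x + 3)))^2 = 16.
Step 2. [(2*(-(x + 3)))^2 = 16] √ both sides: 16 ≥ 0 gives two branches. So sqrt: 2*(-(x + 3)) = 4 or -4.
Step 3. [2*(-(x + 3)) = 4 or -4] LHS = 2·(…); ÷2 both sides, so div: -(x + 3) = 2 or -2.
Step 4. [-(x + 3) = 2 or -2] leading − — multiply by −1. So neg: x + 3 = -2 or 2.
Step 5. [x + 3 = -2 or 2] peel the +3: subtract 3 from each side ⇒ sub: x = -5 or -1.

Answer: x ∈ {-5, -1}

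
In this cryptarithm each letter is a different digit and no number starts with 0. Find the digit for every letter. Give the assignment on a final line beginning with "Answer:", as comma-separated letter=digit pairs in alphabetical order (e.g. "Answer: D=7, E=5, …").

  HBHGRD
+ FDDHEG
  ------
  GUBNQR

Step 1. [col 1: D + G ≡ R (mod 10)] several values work for R in column 1 (D + G ≡ R (mod 10), carry-in 0); try R=0, so R=0.
Step 2. [col 1: D + G ≡ R (mod 10)] G=4 is one option consistent with column 1 (D + G ≡ R (mod 10), carry-in 0) — take it, so G=4.
Step 3. [col 1: D + G ≡ R (mod 10)] in column 1 we have D+G≡R with carry-in 0; given G=4, R=0 and digits 0,4 already taken and all letters distinct, that pins D to 6, so D=6.
Step 4. [col 2: R + E ≡ Q (mod 10)] E=8 is one option consistent with column 2 (R + E ≡ Q (mod 10), carry-in 1) — take it ⇒ E=8.
Step 5. [col 2: R + E ≡ Q (mod 10)] in column 2 we have R+E≡Q with carry-in 1; given R=0, E=8 and digits 0,4,6,8 already taken and all letters distinct, that pins Q to 9. So Q=9.
Step 6. [col 3: G + H ≡ N (mod 10)] column 3 (G + H ≡ N (mod 10), carry-in 0) doesn't pin N yet; pick N=5 and continue, so N=5.
Step 7. [col 3: G + H ≡ N (mod 10)] column 3: given G=4, N=5, carry-in 0, and digits 0,4,5,6,8,9 already taken and all letters distinct, G+H≡N (mod 10) forces H=1 ⇒ H=1.
Step 8. [col 4: H + D ≡ B (mod 10)] from column 4 (H=1, D=6, carry-in 0, digits 0,1,4,5,6,8,9 already taken and all letters distinct): B must equal 7, so B=7.
Step 9. [col 5: B + D ≡ U (mod 10)] column 5 reads B+D+carry(0)=U with B=7, D=6; with digits 0,1,4,5,6,7,8,9 already taken and all letters distinct, the only value for U is 3 ⇒ U=3.
Step 10. [col 6: H + F ≡ G (mod 10)] from column 6 (H=1, G=4, carry-in 1, digits 0,1,3,4,5,6,7,8,9 already taken and all letters distinct): F must equal 2 ⇒ F=2.

Answer: B=7, D=6, E=8, F=2, G=4, H=1, N=5, Q=9, R=0, U=3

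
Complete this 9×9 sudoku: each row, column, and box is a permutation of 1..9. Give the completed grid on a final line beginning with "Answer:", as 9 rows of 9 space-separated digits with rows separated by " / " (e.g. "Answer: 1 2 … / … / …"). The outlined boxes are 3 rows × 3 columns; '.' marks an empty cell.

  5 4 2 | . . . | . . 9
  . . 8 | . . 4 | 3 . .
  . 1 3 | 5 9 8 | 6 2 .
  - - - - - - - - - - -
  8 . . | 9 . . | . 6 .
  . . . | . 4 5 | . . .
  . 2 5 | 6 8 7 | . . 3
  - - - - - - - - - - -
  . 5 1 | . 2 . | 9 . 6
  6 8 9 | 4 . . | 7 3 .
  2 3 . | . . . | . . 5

Step 1. [r8c6∈{1}] r8c6's peers cover all but 1 ⇒ r8c6=1.
Step 2. [r4c2∈{7}] r4c2 has the single candidate 7. So r4c2=7.
Step 3. [r5c9∈{1,2,7,8}] r5c9 is the only open cell in col 9 admitting 8. So r5c9=8.
Step 4. [r9c3∈{4,7}] in col 3, 7 fits only at r9c3 ⇒ r9c3=7.
Step 5. [r7c4∈{3,7,8}] 7 has one home in row 7: r7c4, so r7c4=7.
Step 6. [r7c8∈{4,8}] row 7 places 8 nowhere but r7c8 ⇒ r7c8=8.
Step 7. [r4c6∈{2,3}] 2 has one home in col 6: r4c6. So r4c6=2.
Step 8. [r5c8∈{1,7,9}] across row 5, 7 lands solely at r5c8, so r5c8=7.
Step 9. [r1c8∈{1}] r1c8's peers cover all but 1 ⇒ r1c8=1.
Step 10. [r4c9∈{1,4}] r4c9 is the only open cell in col 9 admitting 1 ⇒ r4c9=1.
Step 11. [r6c7∈{4}] r6c7's peers cover all but 4. So r6c7=4.
Step 12. [r1c5∈{3,6,7}] in row 1, 7 fits only at r1c5. So r1c5=7.
Step 13. [r1c6∈{3,6}] across row 1, 6 lands solely at r1c6 ⇒ r1c6=6.
Step 14. [r5c4∈{1,3}] across box 5, 1 lands solely at r5c4. So r5c4=1.
Step 15. [r2c9∈{7}] r2c9 is down to just 7. So r2c9=7.
Step 16. [r2c1∈{9}] r2c1's peers cover all but 9, so r2c1=9.
Step 17. [r5c2∈{6,9}] row 5 places 9 nowhere but r5c2. So r5c2=9.
Step 18. [r2c5∈{1}] r2c5 is down to just 1, so r2c5=1.
Step 19. [r7c6∈{3}] r7c6 is down to just 3. So r7c6=3.
Step 20. [r3c1∈{7}] r3c1 has the single candidate 7, so r3c1=7.
Step 21. [r3c9∈{4}] r3c9 is down to just 4. So r3c9=4.
Step 22. [r2c4∈{2}] r2c4 is down to just 2, so r2c4=2.
Step 23. [r7c1∈{4}] r7c1 is down to just 4. So r7c1=4.
Step 24. [r6c8∈{9}] r6c8's peers cover all but 9, so r6c8=9.
Step 25. [r2c8∈{5}] only 5 remains possible at r2c8 ⇒ r2c8=5.
Step 26. [r1c4∈{3}] r1c4 has the single candidate 3, so r1c4=3.
Step 27. [r8c9∈{2}] r8c9 has the single candidate 2. So r8c9=2.
Step 28. [r6c1∈{1}] nothing but 1 survives at r6c1 ⇒ r6c1=1.
Step 29. [r9c7∈{1}] nothing but 1 survives at r9c7. So r9c7=1.
Step 30. [r5c1∈{3}] only 3 remains possible at r5c1, so r5c1=3.
Step 31. [r2c2∈{6}] r2c2 has the single candidate 6, so r2c2=6.
Step 32. [r4c3∈{4}] r4c3's peers cover all but 4. So r4c3=4.
Step 33. [r9c5∈{6}] r9c5 is down to just 6 ⇒ r9c5=6.
Step 34. [r9c6∈{9}] nothing but 9 survives at r9c6 ⇒ r9c6=9.
Step 35. [r4c7∈{5}] r4c7 is down to just 5, so r4c7=5.
Step 36. [r9c4∈{8}] r9c4 has the single candidate 8. So r9c4=8.
Step 37. [r4c5∈{3}] r4c5 has the single candidate 3, so r4c5=3.
Step 38. [r5c7∈{2}] only 2 remains possible at r5c7, so r5c7=2.
Step 39. [r9c8∈{4}] nothing but 4 survives at r9c8. So r9c8=4.
Step 40. [r8c5∈{5}] r8c5's peers cover all but 5 ⇒ r8c5=5.
Step 41. [r5c3∈{6}] r5c3 has the single candidate 6. So r5c3=6.
Step 42. [r1c7∈{8}] r1c7 is down to just 8 ⇒ r1c7=8.

Answer: 5 4 2 3 7 6 8 1 9 / 9 6 8 2 1 4 3 5 7 / 7 1 3 5 9 8 6 2 4 / 8 7 4 9 3 2 5 6 1 / 3 9 6 1 4 5 2 7 8 / 1 2 5 6 8 7 4 9 3 / 4 5 1 7 2 3 9 8 6 / 6 8 9 4 5 1 7 3 2 / 2 3 7 8 6 9 1 4 5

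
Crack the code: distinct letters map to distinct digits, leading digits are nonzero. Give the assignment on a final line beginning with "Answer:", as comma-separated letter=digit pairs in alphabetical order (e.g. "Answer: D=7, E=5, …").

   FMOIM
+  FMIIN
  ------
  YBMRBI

Step 1. [col 1: M + N ≡ I (mod 10)] several values work for M in column 1 (M + N ≡ I (mod 10), carry-in 0); try M=9, so M=9.
Step 2. [col 1: M + N ≡ I (mod 10)] several values work for N in column 1 (M + N ≡ I (mod 10), carry-in 0); try N=3 ⇒ N=3.
Step 3. [Y] Y is the leading digit of a 6-digit sum of two 5-digit numbers; the final carry is exactly 1 ⇒ Y=1.
Step 4. [col 1: M + N ≡ I (mod 10)] column 1: given M=9, N=3, carry-in 0, and digits 1,3,9 already taken and all letters distinct, M+N≡I (mod 10) forces I=2, so I=2.
Step 5. [col 2: I + I ≡ B (mod 10)] in column 2 we have I+I≡B with carry-in 1; given I=2 and digits 1,2,3,9 already taken and all letters distinct, that pins B to 5. So B=5.
Step 6. [col 3: O + I ≡ R (mod 10)] column 3 (O + I ≡ R (mod 10), carry-in 0) doesn't pin O yet; pick O=8 and continue ⇒ O=8.
Step 7. [col 3: O + I ≡ R (mod 10)] from column 3 (O=8, I=2, carry-in 0, digits 1,2,3,5,8,9 already taken and all letters distinct): R must equal 0 ⇒ R=0.
Step 8. [col 5: F + F ≡ B (mod 10)] from column 5 (B=5, carry-in 1, digits 0,1,2,3,5,8,9 already taken and all letters distinct): F must equal 7. So F=7.

Answer: B=5, F=7, I=2, M=9, N=3, O=8, R=0, Y=1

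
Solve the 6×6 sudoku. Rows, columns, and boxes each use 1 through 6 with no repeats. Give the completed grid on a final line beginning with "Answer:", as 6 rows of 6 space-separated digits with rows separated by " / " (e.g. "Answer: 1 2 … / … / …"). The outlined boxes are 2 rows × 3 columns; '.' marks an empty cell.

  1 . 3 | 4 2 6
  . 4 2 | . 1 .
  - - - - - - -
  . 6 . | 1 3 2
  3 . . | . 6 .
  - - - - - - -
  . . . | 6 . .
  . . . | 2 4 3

Step 1. [r4c4∈{5}] r4c4 is down to just 5, so r4c4=5.
Step 2. [r5c5∈{5}] nothing but 5 survives at r5c5, so r5c5=5.
Step 3. [r6c3∈{1,5,6}] r6c3 is the only open cell in col 3 admitting 6, so r6c3=6.
Step 4. [r6c2∈{1,5}] row 6 places 1 nowhere but r6c2 ⇒ r6c2=1.
Step 5. [r5c3∈{4}] nothing but 4 survives at r5c3 ⇒ r5c3=4.
Step 6. [r6c1∈{5}] r6c1 is down to just 5 ⇒ r6c1=5.
Step 7. [r4c2∈{2}] r4c2 is down to just 2. So r4c2=2.
Step 8. [r4c6∈{4}] only 4 remains possible at r4c6, so r4c6=4.
Step 9. [r5c1∈{2}] r5c1 has the single candidate 2. So r5c1=2.
Step 10. [r1c2∈{5}] r1c2 has the single candidate 5, so r1c2=5.
Step 11. [r2c1∈{6}] nothing but 6 survives at r2c1. So r2c1=6.
Step 12. [r3c3∈{5}] r3c3's peers cover all but 5. So r3c3=5.
Step 13. [r2c4∈{3}] only 3 remains possible at r2c4 ⇒ r2c4=3.
Step 14. [r4c3∈{1}] only 1 remains possible at r4c3. So r4c3=1.
Step 15. [r5c2∈{3}] r5c2 is down to just 3, so r5c2=3.
Step 16. [r3c1∈{4}] nothing but 4 survives at r3c1. So r3c1=4.
Step 17. [r2c6∈{5}] only 5 remains possible at r2c6 ⇒ r2c6=5.
Step 18. [r5c6∈{1}] r5c6 is down to just 1 ⇒ r5c6=1.

Answer: 1 5 3 4 2 6 / 6 4 2 3 1 5 / 4 6 5 1 3 2 / 3 2 1 5 6 4 / 2 3 4 6 5 1 / 5 1 6 2 4 3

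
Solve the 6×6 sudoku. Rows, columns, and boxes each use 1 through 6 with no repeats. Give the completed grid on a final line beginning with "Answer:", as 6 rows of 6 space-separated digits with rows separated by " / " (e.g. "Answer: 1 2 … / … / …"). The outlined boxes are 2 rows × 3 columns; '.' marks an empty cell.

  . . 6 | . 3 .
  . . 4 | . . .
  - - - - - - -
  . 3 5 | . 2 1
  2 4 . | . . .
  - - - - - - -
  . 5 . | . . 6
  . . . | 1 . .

Step 1. [r2c5∈{1,5,6}] 1 has one home in col 5: r2c5, so r2c5=1.
Step 2. [r5c5∈{4}] only 4 remains possible at r5c5 ⇒ r5c5=4.
Step 3. [r2c4∈{2,5,6}] row 2 places 6 nowhere but r2c4. So r2c4=6.
Step 4. [r1c6∈{2,4,5}] in col 6, 4 fits only at r1c6, so r1c6=4.
Step 5. [r2c1∈{3,5}] 3 has one home in row 2: r2c1 ⇒ r2c1=3.
Step 6. [r2c6∈{2,5}] r2c6 is the only open cell in row 2 admitting 5, so r2c6=5.
Step 7. [r6c6∈{2,3}] col 6 places 2 nowhere but r6c6. So r6c6=2.
Step 8. [r5c1∈{1}] r5c1's peers cover all but 1 ⇒ r5c1=1.
Step 9. [r5c4∈{3}] nothing but 3 survives at r5c4 ⇒ r5c4=3.
Step 10. [r6c2∈{6}] r6c2 is down to just 6, so r6c2=6.
Step 11. [r1c4∈{2}] r1c4 has the single candidate 2 ⇒ r1c4=2.
Step 12. [r4c5∈{5,6}] 6 has one home in row 4: r4c5, so r4c5=6.
Step 13. [r4c3∈{1}] r4c3 is down to just 1 ⇒ r4c3=1.
Step 14. [r2c2∈{2}] r2c2 has the single candidate 2, so r2c2=2.
Step 15. [r3c4∈{4}] r3c4's peers cover all but 4, so r3c4=4.
Step 16. [r6c3∈{3}] nothing but 3 survives at r6c3 ⇒ r6c3=3.
Step 17. [r6c5∈{5}] r6c5 is down to just 5 ⇒ r6c5=5.
Step 18. [r6c1∈{4}] only 4 remains possible at r6c1 ⇒ r6c1=4.
Step 19. [r1c2∈{1}] r1c2's peers cover all but 1 ⇒ r1c2=1.
Step 20. [r4c6∈{3}] r4c6 is down to just 3 ⇒ r4c6=3.
Step 21. [r5c3∈{2}] r5c3's peers cover all but 2, so r5c3=2.
Step 22. [r1c1∈{5}] r1c1 is down to just 5, so r1c1=5.
Step 23. [r3c1∈{6}] only 6 remains possible at r3c1, so r3c1=6.
Step 24. [r4c4∈{5}] r4c4 is down to just 5, so r4c4=5.

Answer: 5 1 6 2 3 4 / 3 2 4 6 1 5 / 6 3 5 4 2 1 / 2 4 1 5 6 3 / 1 5 2 3 4 6 / 4 6 3 1 5 2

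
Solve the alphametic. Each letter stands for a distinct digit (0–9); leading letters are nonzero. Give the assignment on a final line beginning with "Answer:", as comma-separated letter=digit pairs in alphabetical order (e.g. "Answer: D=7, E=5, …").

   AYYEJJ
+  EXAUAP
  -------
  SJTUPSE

Step 1. [col 1: J + P ≡ E (mod 10)] column 1 (J + P ≡ E (mod 10), carry-in 0) doesn't pin J yet; pick J=5 and continue ⇒ J=5.
Step 2. [col 1: J + P ≡ E (mod 10)] several values work for P in column 1 (J + P ≡ E (mod 10), carry-in 0); try P=3. So P=3.
Step 3. [S] adding two 6-digit numbers gives at most 6+1 digits, and here it does — S is that final carry and must be 1. So S=1.
Step 4. [col 1: J + P ≡ E (mod 10)] column 1 reads J+P+carry(0)=E with J=5, P=3; with digits 1,3,5 already taken and all letters distinct, the only value for E is 8. So E=8.
Step 5. [col 2: J + A ≡ S (mod 10)] in column 2 we have J+A≡S with carry-in 0; given J=5, S=1 and digits 1,3,5,8 already taken and all letters distinct, that pins A to 6, so A=6.
Step 6. [col 3: E + U ≡ P (mod 10)] in column 3 we have E+U≡P with carry-in 1; given E=8, P=3 and digits 1,3,5,6,8 already taken and all letters distinct, that pins U to 4, so U=4.
Step 7. [col 4: Y + A ≡ U (mod 10)] column 4 reads Y+A+carry(1)=U with A=6, U=4; with digits 1,3,4,5,6,8 already taken and all letters distinct, the only value for Y is 7. So Y=7.
Step 8. [col 5: Y + X ≡ T (mod 10)] from column 5 (Y=7, carry-in 1, digits 1,3,4,5,6,7,8 already taken and all letters distinct): T must equal 0, so T=0.
Step 9. [col 5: Y + X ≡ T (mod 10)] in column 5 we have Y+X≡T with carry-in 1; given Y=7, T=0 and digits 0,1,3,4,5,6,7,8 already taken and all letters distinct, that pins X to 2. So X=2.

Answer: A=6, E=8, J=5, P=3, S=1, T=0, U=4, X=2, Y=7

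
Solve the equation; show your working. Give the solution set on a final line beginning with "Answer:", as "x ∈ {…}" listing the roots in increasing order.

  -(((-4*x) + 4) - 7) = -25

Step 1. [-(((-4*x) + 4) - 7) = -25] flip signs both sides ⇒ neg: ((-4*x) + 4) - 7 = 25.
Step 2. [((-4*x) + 4) - 7 = 25] 7 comes off first (add 7) ⇒ sub: (-4*x) + 4 = 32.
Step 3. [(-4*x) + 4 = 32] 4 comes off first (subtract 4). So sub: -4*x = 28.
Step 4. [-4*x = 28] divide by the outer -4, so div: x = -7.

Answer: x ∈ {-7}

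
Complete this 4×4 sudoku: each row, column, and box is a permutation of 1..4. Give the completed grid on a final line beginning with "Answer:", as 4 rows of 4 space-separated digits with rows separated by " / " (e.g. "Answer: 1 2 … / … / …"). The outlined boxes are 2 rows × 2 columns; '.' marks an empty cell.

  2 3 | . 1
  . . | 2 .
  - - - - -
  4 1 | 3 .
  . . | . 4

Step 1. [r4c1∈{3}] r4c1's peers cover all but 3. So r4c1=3.
Step 2. [r4c2∈{2}] r4c2 is down to just 2, so r4c2=2.
Step 3. [r2c4∈{3}] nothing but 3 survives at r2c4 ⇒ r2c4=3.
Step 4. [r1c3∈{4}] r1c3 is down to just 4, so r1c3=4.
Step 5. [r2c2∈{4}] nothing but 4 survives at r2c2. So r2c2=4.
Step 6. [r4c3∈{1}] only 1 remains possible at r4c3. So r4c3=1.
Step 7. [r2c1∈{1}] only 1 remains possible at r2c1 ⇒ r2c1=1.
Step 8. [r3c4∈{2}] r3c4 has the single candidate 2 ⇒ r3c4=2.

Answer: 2 3 4 1 / 1 4 2 3 / 4 1 3 2 / 3 2 1 4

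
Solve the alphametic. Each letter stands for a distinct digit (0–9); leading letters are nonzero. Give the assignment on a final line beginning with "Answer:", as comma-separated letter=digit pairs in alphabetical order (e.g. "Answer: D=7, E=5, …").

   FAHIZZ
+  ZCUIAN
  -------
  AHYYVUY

Step 1. [col 1: Z + N ≡ Y (mod 10)] column 1 (Z + N ≡ Y (mod 10), carry-in 0) doesn't pin Z yet; pick Z=7 and continue ⇒ Z=7.
Step 2. [A] adding two 6-digit numbers gives at most 6+1 digits, and here it does — A is that final carry and must be 1. So A=1.
Step 3. [col 1: Z + N ≡ Y (mod 10)] Y=2 is one option consistent with column 1 (Z + N ≡ Y (mod 10), carry-in 0) — take it ⇒ Y=2.
Step 4. [col 1: Z + N ≡ Y (mod 10)] in column 1 we have Z+N≡Y with carry-in 0; given Z=7, Y=2 and digits 1,2,7 already taken and all letters distinct, that pins N to 5. So N=5.
Step 5. [col 2: Z + A ≡ U (mod 10)] column 2 reads Z+A+carry(1)=U with Z=7, A=1; with digits 1,2,5,7 already taken and all letters distinct, the only value for U is 9. So U=9.
Step 6. [col 3: I + I ≡ V (mod 10)] no forcing yet in column 3 (carry-in 0); V=8 is free and consistent — try it. So V=8.
Step 7. [col 3: I + I ≡ V (mod 10)] column 3 reads I+I+carry(0)=V with V=8; with digits 1,2,5,7,8,9 already taken and all letters distinct, the only value for I is 4, so I=4.
Step 8. [col 4: H + U ≡ Y (mod 10)] column 4 reads H+U+carry(0)=Y with U=9, Y=2; with digits 1,2,4,5,7,8,9 already taken and all letters distinct, the only value for H is 3, so H=3.
Step 9. [col 5: A + C ≡ Y (mod 10)] column 5: given A=1, Y=2, carry-in 1, and digits 1,2,3,4,5,7,8,9 already taken and all letters distinct, A+C≡Y (mod 10) forces C=0 ⇒ C=0.
Step 10. [col 6: F + Z ≡ H (mod 10)] column 6: given Z=7, H=3, carry-in 0, and digits 0,1,2,3,4,5,7,8,9 already taken and all letters distinct, F+Z≡H (mod 10) forces F=6. So F=6.

Answer: A=1, C=0, F=6, H=3, I=4, N=5, U=9, V=8, Y=2, Z=7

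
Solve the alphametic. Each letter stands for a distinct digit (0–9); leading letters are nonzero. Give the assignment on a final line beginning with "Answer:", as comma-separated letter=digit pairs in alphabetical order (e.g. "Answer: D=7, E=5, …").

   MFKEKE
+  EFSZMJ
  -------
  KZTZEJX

Step 1. [col 1: E + J ≡ X (mod 10)] several values work for E in column 1 (E + J ≡ X (mod 10), carry-in 0); try E=4. So E=4.
Step 2. [col 1: E + J ≡ X (mod 10)] no forcing yet in column 1 (carry-in 0); J=8 is free and consistent — try it. So J=8.
Step 3. [K] K is the leading digit of a 7-digit sum of two 6-digit numbers; the final carry is exactly 1. So K=1.
Step 4. [col 1: E + J ≡ X (mod 10)] column 1 reads E+J+carry(0)=X with E=4, J=8; with digits 1,4,8 already taken and all letters distinct, the only value for X is 2. So X=2.
Step 5. [col 2: K + M ≡ J (mod 10)] column 2: given K=1, J=8, carry-in 1, and digits 1,2,4,8 already taken and all letters distinct, K+M≡J (mod 10) forces M=6 ⇒ M=6.
Step 6. [col 3: E + Z ≡ E (mod 10)] column 3: given E=4, carry-in 0, and digits 1,2,4,6,8 already taken and all letters distinct, E+Z≡E (mod 10) forces Z=0, so Z=0.
Step 7. [col 4: K + S ≡ Z (mod 10)] in column 4 we have K+S≡Z with carry-in 0; given K=1, Z=0 and digits 0,1,2,4,6,8 already taken and all letters distinct, that pins S to 9, so S=9.
Step 8. [col 5: F + F ≡ T (mod 10)] F=3 is one option consistent with column 5 (F + F ≡ T (mod 10), carry-in 1) — take it, so F=3.
Step 9. [col 5: F + F ≡ T (mod 10)] column 5: given F=3, carry-in 1, and digits 0,1,2,3,4,6,8,9 already taken and all letters distinct, F+F≡T (mod 10) forces T=7 ⇒ T=7.

Answer: E=4, F=3, J=8, K=1, M=6, S=9, T=7, X=2, Z=0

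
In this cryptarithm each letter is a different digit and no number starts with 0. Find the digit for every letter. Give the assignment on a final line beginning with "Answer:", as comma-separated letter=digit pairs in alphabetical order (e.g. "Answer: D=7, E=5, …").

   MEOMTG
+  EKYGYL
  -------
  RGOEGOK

Step 1. [col 1: G + L ≡ K (mod 10)] several values work for G in column 1 (G + L ≡ K (mod 10), carry-in 0); try G=3 ⇒ G=3.
Step 2. [col 1: G + L ≡ K (mod 10)] no forcing yet in column 1 (carry-in 0); L=7 is free and consistent — try it. So L=7.
Step 3. [col 1: G + L ≡ K (mod 10)] column 1 reads G+L+carry(0)=K with G=3, L=7; with digits 3,7 already taken and all letters distinct, the only value for K is 0, so K=0.
Step 4. [col 2: T + Y ≡ O (mod 10)] column 2 (T + Y ≡ O (mod 10), carry-in 1) doesn't pin T yet; pick T=6 and continue. So T=6.
Step 5. [col 2: T + Y ≡ O (mod 10)] column 2 (T + Y ≡ O (mod 10), carry-in 1) doesn't pin Y yet; pick Y=8 and continue, so Y=8.
Step 6. [col 2: T + Y ≡ O (mod 10)] column 2: given T=6, Y=8, carry-in 1, and digits 0,3,6,7,8 already taken and all letters distinct, T+Y≡O (mod 10) forces O=5 ⇒ O=5.
Step 7. [R] the sum has 7 digits but both addends have 6; that extra leading digit R is the final carry, namely 1. So R=1.
Step 8. [col 3: M + G ≡ G (mod 10)] column 3: given G=3, carry-in 1, and digits 0,1,3,5,6,7,8 already taken and all letters distinct, M+G≡G (mod 10) forces M=9 ⇒ M=9.
Step 9. [col 4: O + Y ≡ E (mod 10)] from column 4 (O=5, Y=8, carry-in 1, digits 0,1,3,5,6,7,8,9 already taken and all letters distinct): E must equal 4 ⇒ E=4.

Answer: E=4, G=3, K=0, L=7, M=9, O=5, R=1, T=6, Y=8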